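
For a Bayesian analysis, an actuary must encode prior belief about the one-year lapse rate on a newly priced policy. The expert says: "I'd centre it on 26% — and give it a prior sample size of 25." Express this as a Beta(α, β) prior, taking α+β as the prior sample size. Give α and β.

Under the effective-sample-size interpretation, Beta(α, β) has prior mean α/(α+β) and prior sample size α+β.
So α+β = 25 and α/(α+β) = 0.26, giving α = 0.26·25 = 6.5 and β = 25 − 6.5 = 18.5.

α = 6.5, β = 18.5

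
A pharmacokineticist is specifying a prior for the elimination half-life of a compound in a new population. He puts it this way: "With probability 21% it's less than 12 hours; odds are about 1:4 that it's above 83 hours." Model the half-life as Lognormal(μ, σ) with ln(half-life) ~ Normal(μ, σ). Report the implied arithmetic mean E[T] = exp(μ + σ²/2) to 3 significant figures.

E[T] ≈ 61.5 hours

If T ~ Lognormal(μ,σ) then ln T ~ Normal(μ,σ), so the p-quantile of ln T is μ + z_p·σ.
ln(12) = 2.485 and ln(83) = 4.419; z_{0.21} = -0.8064, z_{0.8} = 0.8416.
σ = (4.419 − 2.485)/(0.8416 − (-0.8064)) = 1.173.
μ = 2.485 − (-0.8064)·1.173 = 3.431.
E[T] = exp(μ + σ²/2) = exp(3.431 + 0.6885) = 61.5 hours.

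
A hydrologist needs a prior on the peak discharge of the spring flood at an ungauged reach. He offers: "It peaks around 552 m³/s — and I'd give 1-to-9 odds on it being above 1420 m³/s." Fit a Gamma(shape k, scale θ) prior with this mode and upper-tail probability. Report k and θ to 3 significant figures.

Gamma(k,θ) with k>1 has mode (k−1)θ, so θ = 552/(k−1).
Need P(X < 1420) = 0.9 with θ tied to k this way. Start at k = 2, θ = 552: P(X<1420) ≈ 0.727.
Too low — raise k to concentrate. Iterating converges to k ≈ 3.15.
Then θ = 552/(3.15−1) ≈ 257.

k ≈ 3.15, θ ≈ 257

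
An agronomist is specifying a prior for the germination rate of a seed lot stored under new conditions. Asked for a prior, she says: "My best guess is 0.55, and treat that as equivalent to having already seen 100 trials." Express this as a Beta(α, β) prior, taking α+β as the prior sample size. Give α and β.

Under the effective-sample-size interpretation, Beta(α, β) has prior mean α/(α+β) and prior sample size α+β.
So α+β = 100 and α/(α+β) = 0.55, giving α = 0.55·100 = 55 and β = 100 − 55 = 45.

α = 55, β = 45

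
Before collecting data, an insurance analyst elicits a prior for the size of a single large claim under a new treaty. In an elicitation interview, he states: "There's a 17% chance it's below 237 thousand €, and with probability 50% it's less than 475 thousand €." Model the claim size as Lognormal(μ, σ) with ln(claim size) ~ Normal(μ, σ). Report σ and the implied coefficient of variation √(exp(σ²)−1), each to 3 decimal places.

σ ≈ 0.729, CV ≈ 0.837

If T ~ Lognormal(μ,σ) then ln T ~ Normal(μ,σ), so the p-quantile of ln T is μ + z_p·σ.
ln(237) = 5.468 and ln(475) = 6.163; z_{0.17} = -0.9542, z_{0.5} = 0.
σ = (6.163 − 5.468)/(0 − (-0.9542)) = 0.729.
μ = 5.468 − (-0.9542)·0.729 = 6.163.
CV = √(exp(σ²)−1) = √(exp(0.5309)−1) = 0.837.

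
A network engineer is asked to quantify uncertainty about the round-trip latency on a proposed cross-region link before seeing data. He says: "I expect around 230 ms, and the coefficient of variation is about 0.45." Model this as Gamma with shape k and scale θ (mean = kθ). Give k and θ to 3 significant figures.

k ≈ 4.94, θ ≈ 46.6

For Gamma(k, scale θ): mean = kθ, variance = kθ², so CV = 1/√k.
CV = 0.45, hence k = 1/CV² = 4.94.
Then θ = mean/k = 230/4.94 = 46.6.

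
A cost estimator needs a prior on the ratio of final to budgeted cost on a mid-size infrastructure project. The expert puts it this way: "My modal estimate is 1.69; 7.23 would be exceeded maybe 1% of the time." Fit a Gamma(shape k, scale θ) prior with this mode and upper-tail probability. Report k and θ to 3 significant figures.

k ≈ 2.94, θ ≈ 0.87

Gamma(k,θ) with k>1 has mode (k−1)θ, so θ = 1.69/(k−1).
Need P(X < 7.23) = 0.99 with θ tied to k this way. Start at k = 2, θ = 1.69: P(X<7.23) ≈ 0.927.
Too low — raise k to concentrate. Iterating converges to k ≈ 2.94.
Then θ = 1.69/(2.94−1) ≈ 0.87.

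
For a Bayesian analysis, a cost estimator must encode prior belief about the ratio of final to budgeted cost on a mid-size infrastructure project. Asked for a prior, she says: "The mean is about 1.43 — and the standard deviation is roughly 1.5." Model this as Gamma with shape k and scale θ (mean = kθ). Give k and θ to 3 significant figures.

For Gamma(k, scale θ): mean = kθ, variance = kθ², so CV = 1/√k.
CV = SD/mean = 1.5/1.43 = 1.049, hence k = 1/CV² = 0.909.
Then θ = mean/k = 1.43/0.909 = 1.57.

k ≈ 0.909, θ ≈ 1.57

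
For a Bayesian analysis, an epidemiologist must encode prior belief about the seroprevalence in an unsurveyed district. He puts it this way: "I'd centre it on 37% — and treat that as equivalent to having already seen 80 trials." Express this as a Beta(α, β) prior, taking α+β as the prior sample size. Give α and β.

Under the effective-sample-size interpretation, Beta(α, β) has prior mean α/(α+β) and prior sample size α+β.
So α+β = 80 and α/(α+β) = 0.37, giving α = 0.37·80 = 29.6 and β = 80 − 29.6 = 50.4.

α = 29.6, β = 50.4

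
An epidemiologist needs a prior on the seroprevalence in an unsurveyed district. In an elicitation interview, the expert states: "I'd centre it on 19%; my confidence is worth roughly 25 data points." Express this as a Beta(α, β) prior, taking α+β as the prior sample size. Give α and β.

Under the effective-sample-size interpretation, Beta(α, β) has prior mean α/(α+β) and prior sample size α+β.
So α+β = 25 and α/(α+β) = 0.19, giving α = 0.19·25 = 4.75 and β = 25 − 4.75 = 20.25.

α = 4.75, β = 20.25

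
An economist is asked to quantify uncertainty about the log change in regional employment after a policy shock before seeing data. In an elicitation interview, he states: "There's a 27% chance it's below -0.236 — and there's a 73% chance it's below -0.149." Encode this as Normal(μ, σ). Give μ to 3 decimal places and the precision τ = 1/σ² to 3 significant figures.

The p-quantile of Normal(μ,σ) is μ + z_p·σ, with z_{0.27} = -0.6128 and z_{0.73} = 0.6128.
Eliminate σ: μ = (z₂·x₁ − z₁·x₂)/(z₂ − z₁) = (0.6128·-0.236 − (-0.6128)·-0.149)/1.226 = -0.193.
Then σ = (x₂ − x₁)/(z₂ − z₁) = (-0.149 − -0.236)/1.226 = 0.071.
Precision τ = 1/σ² = 1/0.07098² = 198.

μ = -0.193, τ = 198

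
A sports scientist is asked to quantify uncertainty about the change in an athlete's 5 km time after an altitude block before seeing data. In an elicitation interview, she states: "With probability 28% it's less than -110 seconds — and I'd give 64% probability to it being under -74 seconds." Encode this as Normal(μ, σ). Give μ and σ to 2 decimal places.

The p-quantile of Normal(μ,σ) is μ + z_p·σ, with z_{0.28} = -0.5828 and z_{0.64} = 0.3585.
Eliminate σ: μ = (z₂·x₁ − z₁·x₂)/(z₂ − z₁) = (0.3585·-110 − (-0.5828)·-74)/0.9413 = -87.71.
Then σ = (x₂ − x₁)/(z₂ − z₁) = (-74 − -110)/0.9413 = 38.24.

μ = -87.71, σ = 38.24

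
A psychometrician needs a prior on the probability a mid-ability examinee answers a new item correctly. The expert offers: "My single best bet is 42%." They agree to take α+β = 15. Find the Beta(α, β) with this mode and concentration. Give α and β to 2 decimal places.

For α,β > 1 the Beta mode is (α−1)/(α+β−2). With α+β = 15, the mode is (α−1)/13.
Set (α−1)/13 = 0.42 → α = 1 + 0.42·13 = 6.46.
β = 15 − α = 8.54.

α = 6.46, β = 8.54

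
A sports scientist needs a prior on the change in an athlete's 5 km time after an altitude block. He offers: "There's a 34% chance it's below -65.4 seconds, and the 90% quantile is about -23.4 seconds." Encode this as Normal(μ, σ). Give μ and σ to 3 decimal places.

μ = -55.174, σ = 24.793

The p-quantile of Normal(μ,σ) is μ + z_p·σ, with z_{0.34} = -0.4125 and z_{0.9} = 1.282.
Eliminate σ: μ = (z₂·x₁ − z₁·x₂)/(z₂ − z₁) = (1.282·-65.4 − (-0.4125)·-23.4)/1.694 = -55.174.
Then σ = (x₂ − x₁)/(z₂ − z₁) = (-23.4 − -65.4)/1.694 = 24.793.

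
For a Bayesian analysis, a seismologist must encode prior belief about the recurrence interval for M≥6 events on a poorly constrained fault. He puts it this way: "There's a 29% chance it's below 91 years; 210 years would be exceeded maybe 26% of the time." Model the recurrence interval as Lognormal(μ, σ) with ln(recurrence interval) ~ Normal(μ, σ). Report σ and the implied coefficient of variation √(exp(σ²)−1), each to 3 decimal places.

σ ≈ 0.699, CV ≈ 0.793

If T ~ Lognormal(μ,σ) then ln T ~ Normal(μ,σ), so the p-quantile of ln T is μ + z_p·σ.
ln(91) = 4.511 and ln(210) = 5.347; z_{0.29} = -0.5534, z_{0.74} = 0.6433.
σ = (5.347 − 4.511)/(0.6433 − (-0.5534)) = 0.699.
μ = 4.511 − (-0.5534)·0.699 = 4.898.
CV = √(exp(σ²)−1) = √(exp(0.4883)−1) = 0.793.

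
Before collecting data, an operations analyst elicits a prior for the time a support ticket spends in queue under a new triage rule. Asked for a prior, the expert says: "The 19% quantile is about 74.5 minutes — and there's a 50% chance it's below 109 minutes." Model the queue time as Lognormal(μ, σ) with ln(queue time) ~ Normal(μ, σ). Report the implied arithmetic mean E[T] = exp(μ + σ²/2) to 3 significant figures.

E[T] ≈ 120 minutes

If T ~ Lognormal(μ,σ) then ln T ~ Normal(μ,σ), so the p-quantile of ln T is μ + z_p·σ.
ln(74.5) = 4.311 and ln(109) = 4.691; z_{0.19} = -0.8779, z_{0.5} = 0.
σ = (4.691 − 4.311)/(0 − (-0.8779)) = 0.433.
μ = 4.311 − (-0.8779)·0.433 = 4.691.
E[T] = exp(μ + σ²/2) = exp(4.691 + 0.0940) = 120 minutes.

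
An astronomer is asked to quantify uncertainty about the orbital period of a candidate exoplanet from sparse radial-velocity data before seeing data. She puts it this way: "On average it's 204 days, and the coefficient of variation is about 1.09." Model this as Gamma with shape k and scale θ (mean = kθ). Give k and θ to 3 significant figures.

k ≈ 0.842, θ ≈ 242

For Gamma(k, scale θ): mean = kθ, variance = kθ², so CV = 1/√k.
CV = 1.09, hence k = 1/CV² = 0.842.
Then θ = mean/k = 204/0.842 = 242.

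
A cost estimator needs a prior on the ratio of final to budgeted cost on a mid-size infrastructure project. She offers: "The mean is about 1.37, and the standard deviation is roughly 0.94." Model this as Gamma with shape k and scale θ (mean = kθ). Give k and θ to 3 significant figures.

For Gamma(k, scale θ): mean = kθ, variance = kθ², so CV = 1/√k.
CV = SD/mean = 0.94/1.37 = 0.6861, hence k = 1/CV² = 2.12.
Then θ = mean/k = 1.37/2.12 = 0.645.

k ≈ 2.12, θ ≈ 0.645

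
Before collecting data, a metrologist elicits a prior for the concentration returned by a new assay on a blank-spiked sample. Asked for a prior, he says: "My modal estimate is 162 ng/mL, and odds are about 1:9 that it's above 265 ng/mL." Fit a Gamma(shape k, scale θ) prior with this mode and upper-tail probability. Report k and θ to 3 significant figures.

k ≈ 8.78, θ ≈ 20.8

Gamma(k,θ) with k>1 has mode (k−1)θ, so θ = 162/(k−1).
Need P(X < 265) = 0.9 with θ tied to k this way. Start at k = 2, θ = 162: P(X<265) ≈ 0.487.
Too low — raise k to concentrate. Iterating converges to k ≈ 8.78.
Then θ = 162/(8.78−1) ≈ 20.8.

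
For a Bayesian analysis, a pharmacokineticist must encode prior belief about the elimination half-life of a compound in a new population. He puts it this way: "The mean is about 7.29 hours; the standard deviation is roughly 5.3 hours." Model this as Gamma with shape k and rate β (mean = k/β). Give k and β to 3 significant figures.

For Gamma(k, rate β): mean = k/β, variance = k/β², so CV = 1/√k.
CV = SD/mean = 5.3/7.29 = 0.727, hence k = 1/CV² = 1.89.
Then β = k/mean = 1.89/7.29 = 0.26.

k ≈ 1.89, β ≈ 0.26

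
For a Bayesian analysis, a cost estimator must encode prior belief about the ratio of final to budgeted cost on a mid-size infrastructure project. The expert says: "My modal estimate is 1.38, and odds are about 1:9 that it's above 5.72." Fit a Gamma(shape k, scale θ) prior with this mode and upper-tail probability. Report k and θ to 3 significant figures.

Gamma(k,θ) with k>1 has mode (k−1)θ, so θ = 1.38/(k−1).
Need P(X < 5.72) = 0.9 with θ tied to k this way. Start at k = 2, θ = 1.38: P(X<5.72) ≈ 0.918.
Too high — lower k to spread out. Iterating converges to k ≈ 1.9.
Then θ = 1.38/(1.9−1) ≈ 1.53.

k ≈ 1.9, θ ≈ 1.53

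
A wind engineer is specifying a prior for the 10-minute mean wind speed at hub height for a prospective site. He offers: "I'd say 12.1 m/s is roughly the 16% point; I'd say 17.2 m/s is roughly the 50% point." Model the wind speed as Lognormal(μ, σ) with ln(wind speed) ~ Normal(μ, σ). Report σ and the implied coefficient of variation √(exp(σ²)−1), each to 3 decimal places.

If T ~ Lognormal(μ,σ) then ln T ~ Normal(μ,σ), so the p-quantile of ln T is μ + z_p·σ.
ln(12.1) = 2.493 and ln(17.2) = 2.845; z_{0.16} = -0.9945, z_{0.5} = 0.
σ = (2.845 − 2.493)/(0 − (-0.9945)) = 0.354.
μ = 2.493 − (-0.9945)·0.354 = 2.845.
CV = √(exp(σ²)−1) = √(exp(0.1251)−1) = 0.365.

σ ≈ 0.354, CV ≈ 0.365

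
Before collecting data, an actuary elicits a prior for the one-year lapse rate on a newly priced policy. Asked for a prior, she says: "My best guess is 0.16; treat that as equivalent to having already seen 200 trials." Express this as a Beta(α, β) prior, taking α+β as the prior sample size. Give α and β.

α = 32, β = 168

Under the effective-sample-size interpretation, Beta(α, β) has prior mean α/(α+β) and prior sample size α+β.
So α+β = 200 and α/(α+β) = 0.16, giving α = 0.16·200 = 32 and β = 200 − 32 = 168.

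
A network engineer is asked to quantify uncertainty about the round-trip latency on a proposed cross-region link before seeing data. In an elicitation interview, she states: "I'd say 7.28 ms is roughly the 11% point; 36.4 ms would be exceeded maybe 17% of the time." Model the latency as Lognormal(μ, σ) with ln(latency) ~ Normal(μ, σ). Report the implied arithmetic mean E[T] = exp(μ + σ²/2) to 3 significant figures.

E[T] ≈ 23.6 ms

If T ~ Lognormal(μ,σ) then ln T ~ Normal(μ,σ), so the p-quantile of ln T is μ + z_p·σ.
ln(7.28) = 1.985 and ln(36.4) = 3.595; z_{0.11} = -1.227, z_{0.83} = 0.9542.
σ = (3.595 − 1.985)/(0.9542 − (-1.227)) = 0.738.
μ = 1.985 − (-1.227)·0.738 = 2.890.
E[T] = exp(μ + σ²/2) = exp(2.890 + 0.2724) = 23.6 ms.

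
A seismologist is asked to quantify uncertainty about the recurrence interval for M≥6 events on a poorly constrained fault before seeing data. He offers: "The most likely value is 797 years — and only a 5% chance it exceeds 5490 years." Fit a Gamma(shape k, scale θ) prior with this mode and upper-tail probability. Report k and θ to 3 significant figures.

Gamma(k,θ) with k>1 has mode (k−1)θ, so θ = 797/(k−1).
Need P(X < 5490) = 0.95 with θ tied to k this way. Start at k = 2, θ = 797: P(X<5490) ≈ 0.992.
Too high — lower k to spread out. Iterating converges to k ≈ 1.59.
Then θ = 797/(1.59−1) ≈ 1350.

k ≈ 1.59, θ ≈ 1350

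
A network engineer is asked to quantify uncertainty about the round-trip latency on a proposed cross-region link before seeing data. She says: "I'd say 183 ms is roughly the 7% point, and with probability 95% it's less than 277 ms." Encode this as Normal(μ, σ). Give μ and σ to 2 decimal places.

The p-quantile of Normal(μ,σ) is μ + z_p·σ, with z_{0.07} = -1.476 and z_{0.95} = 1.645.
Eliminate σ: μ = (z₂·x₁ − z₁·x₂)/(z₂ − z₁) = (1.645·183 − (-1.476)·277)/3.121 = 227.45.
Then σ = (x₂ − x₁)/(z₂ − z₁) = (277 − 183)/3.121 = 30.12.

μ = 227.45, σ = 30.12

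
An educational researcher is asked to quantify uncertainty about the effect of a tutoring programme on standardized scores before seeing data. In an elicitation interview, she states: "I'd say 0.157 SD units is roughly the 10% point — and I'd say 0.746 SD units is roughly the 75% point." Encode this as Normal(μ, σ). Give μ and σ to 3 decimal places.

μ = 0.543, σ = 0.301

The p-quantile of Normal(μ,σ) is μ + z_p·σ, with z_{0.1} = -1.282 and z_{0.75} = 0.6745.
Eliminate σ: μ = (z₂·x₁ − z₁·x₂)/(z₂ − z₁) = (0.6745·0.157 − (-1.282)·0.746)/1.956 = 0.543.
Then σ = (x₂ − x₁)/(z₂ − z₁) = (0.746 − 0.157)/1.956 = 0.301.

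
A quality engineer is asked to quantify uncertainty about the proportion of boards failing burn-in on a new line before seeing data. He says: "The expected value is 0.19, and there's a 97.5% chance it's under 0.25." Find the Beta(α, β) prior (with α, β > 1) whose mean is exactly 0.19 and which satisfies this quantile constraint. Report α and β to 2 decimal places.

With mean 0.19 fixed, write α = 0.19s, β = 0.81s where s = α+β.
Need P(θ < 0.25) = 0.975 under Beta(0.19s, 0.81s). Normal approximation: (q−m)/√(m(1−m)/s) ≈ z_{0.975} = 1.96, so s ≈ 0.19·0.81·(1.96)²/(0.25−0.19)² = 164.2.
At s = 164.2: P(θ<0.25) ≈ 0.969. Adjusting to match 0.975 gives s ≈ 181.59.
So α = 0.19·181.59 ≈ 34.50, β = 0.81·181.59 ≈ 147.08.

α ≈ 34.50, β ≈ 147.08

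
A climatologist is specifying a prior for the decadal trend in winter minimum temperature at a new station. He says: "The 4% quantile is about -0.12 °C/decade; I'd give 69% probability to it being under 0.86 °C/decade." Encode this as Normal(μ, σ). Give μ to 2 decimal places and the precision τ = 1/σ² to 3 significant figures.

μ = 0.64, τ = 5.26

The p-quantile of Normal(μ,σ) is μ + z_p·σ, with z_{0.04} = -1.751 and z_{0.69} = 0.4959.
Eliminate σ: μ = (z₂·x₁ − z₁·x₂)/(z₂ − z₁) = (0.4959·-0.12 − (-1.751)·0.86)/2.247 = 0.64.
Then σ = (x₂ − x₁)/(z₂ − z₁) = (0.86 − -0.12)/2.247 = 0.44.
Precision τ = 1/σ² = 1/0.4362² = 5.26.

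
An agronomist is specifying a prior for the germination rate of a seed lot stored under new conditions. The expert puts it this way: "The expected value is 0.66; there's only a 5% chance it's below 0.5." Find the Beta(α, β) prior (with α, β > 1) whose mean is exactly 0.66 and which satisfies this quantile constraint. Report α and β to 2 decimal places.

With mean 0.66 fixed, write α = 0.66s, β = 0.34s where s = α+β.
Need P(θ < 0.5) = 0.05 under Beta(0.66s, 0.34s). Normal approximation: (q−m)/√(m(1−m)/s) ≈ z_{0.05} = -1.64, so s ≈ 0.66·0.34·(-1.64)²/(0.5−0.66)² = 23.7.
At s = 23.7: P(θ<0.5) ≈ 0.055. Adjusting to match 0.05 gives s ≈ 25.07.
So α = 0.66·25.07 ≈ 16.55, β = 0.34·25.07 ≈ 8.52.

α ≈ 16.55, β ≈ 8.52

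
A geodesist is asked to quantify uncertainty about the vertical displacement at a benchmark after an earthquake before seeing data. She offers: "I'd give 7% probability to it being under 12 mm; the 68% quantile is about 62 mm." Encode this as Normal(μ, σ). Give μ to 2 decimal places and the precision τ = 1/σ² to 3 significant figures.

μ = 49.97, τ = 0.00151

The p-quantile of Normal(μ,σ) is μ + z_p·σ, with z_{0.07} = -1.476 and z_{0.68} = 0.4677.
Eliminate σ: μ = (z₂·x₁ − z₁·x₂)/(z₂ − z₁) = (0.4677·12 − (-1.476)·62)/1.943 = 49.97.
Then σ = (x₂ − x₁)/(z₂ − z₁) = (62 − 12)/1.943 = 25.73.
Precision τ = 1/σ² = 1/25.73² = 0.00151.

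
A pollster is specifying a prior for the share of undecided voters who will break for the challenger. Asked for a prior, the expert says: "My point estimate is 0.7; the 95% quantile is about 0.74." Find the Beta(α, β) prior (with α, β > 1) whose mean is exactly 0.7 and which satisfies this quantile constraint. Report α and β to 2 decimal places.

α ≈ 239.78, β ≈ 102.76

With mean 0.7 fixed, write α = 0.7s, β = 0.3s where s = α+β.
Need P(θ < 0.74) = 0.95 under Beta(0.7s, 0.3s). Normal approximation: (q−m)/√(m(1−m)/s) ≈ z_{0.95} = 1.64, so s ≈ 0.7·0.3·(1.64)²/(0.74−0.7)² = 355.1.
At s = 355.1: P(θ<0.74) ≈ 0.953. Adjusting to match 0.95 gives s ≈ 342.55.
So α = 0.7·342.55 ≈ 239.78, β = 0.3·342.55 ≈ 102.76.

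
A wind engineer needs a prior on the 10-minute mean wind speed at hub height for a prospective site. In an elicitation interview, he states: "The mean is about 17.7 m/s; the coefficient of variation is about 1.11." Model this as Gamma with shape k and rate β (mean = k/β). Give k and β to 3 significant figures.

k ≈ 0.812, β ≈ 0.0459

For Gamma(k, rate β): mean = k/β, variance = k/β², so CV = 1/√k.
CV = 1.11, hence k = 1/CV² = 0.812.
Then β = k/mean = 0.812/17.7 = 0.0459.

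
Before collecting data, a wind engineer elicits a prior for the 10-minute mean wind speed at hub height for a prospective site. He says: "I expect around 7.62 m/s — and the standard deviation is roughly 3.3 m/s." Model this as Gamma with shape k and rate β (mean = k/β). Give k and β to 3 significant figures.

For Gamma(k, rate β): mean = k/β, variance = k/β², so CV = 1/√k.
CV = SD/mean = 3.3/7.62 = 0.4331, hence k = 1/CV² = 5.33.
Then β = k/mean = 5.33/7.62 = 0.7.

k ≈ 5.33, β ≈ 0.7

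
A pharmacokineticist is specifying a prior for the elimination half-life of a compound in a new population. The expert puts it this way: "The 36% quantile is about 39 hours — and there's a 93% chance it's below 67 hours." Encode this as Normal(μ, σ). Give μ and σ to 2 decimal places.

μ = 44.47, σ = 15.27

For Normal(μ,σ), the p-quantile is μ + z_p·σ. Here z_{0.36} = -0.3585, z_{0.93} = 1.476.
So 39 = μ − 0.3585σ and 67 = μ + 1.476σ.
Subtracting: σ = (67 − 39)/(1.476 − (-0.3585)) = 15.27.
Then μ = 39 − (-0.3585)·15.27 = 44.47.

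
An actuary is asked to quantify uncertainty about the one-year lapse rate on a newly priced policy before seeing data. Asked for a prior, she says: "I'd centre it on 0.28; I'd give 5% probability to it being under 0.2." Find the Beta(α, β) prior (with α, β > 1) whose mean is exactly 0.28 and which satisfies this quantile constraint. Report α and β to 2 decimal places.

With mean 0.28 fixed, write α = 0.28s, β = 0.72s where s = α+β.
Need P(θ < 0.2) = 0.05 under Beta(0.28s, 0.72s). Normal approximation: (q−m)/√(m(1−m)/s) ≈ z_{0.05} = -1.64, so s ≈ 0.28·0.72·(-1.64)²/(0.2−0.28)² = 85.2.
At s = 85.2: P(θ<0.2) ≈ 0.042. Adjusting to match 0.05 gives s ≈ 77.62.
So α = 0.28·77.62 ≈ 21.73, β = 0.72·77.62 ≈ 55.89.

α ≈ 21.73, β ≈ 55.89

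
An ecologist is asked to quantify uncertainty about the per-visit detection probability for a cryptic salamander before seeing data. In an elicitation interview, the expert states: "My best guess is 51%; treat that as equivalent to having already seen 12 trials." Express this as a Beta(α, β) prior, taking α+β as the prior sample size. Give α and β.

α = 6.12, β = 5.88

Under the effective-sample-size interpretation, Beta(α, β) has prior mean α/(α+β) and prior sample size α+β.
So α+β = 12 and α/(α+β) = 0.51, giving α = 0.51·12 = 6.12 and β = 12 − 6.12 = 5.88.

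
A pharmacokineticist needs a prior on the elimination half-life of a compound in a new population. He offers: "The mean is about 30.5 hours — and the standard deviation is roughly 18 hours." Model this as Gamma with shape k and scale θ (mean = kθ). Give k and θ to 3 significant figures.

k ≈ 2.87, θ ≈ 10.6

For Gamma(k, scale θ): mean = kθ, variance = kθ², so CV = 1/√k.
CV = SD/mean = 18/30.5 = 0.5902, hence k = 1/CV² = 2.87.
Then θ = mean/k = 30.5/2.87 = 10.6.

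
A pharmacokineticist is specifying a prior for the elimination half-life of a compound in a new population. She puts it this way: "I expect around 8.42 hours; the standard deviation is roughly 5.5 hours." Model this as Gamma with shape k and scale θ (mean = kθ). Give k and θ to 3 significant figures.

k ≈ 2.34, θ ≈ 3.59

For Gamma(k, scale θ): mean = kθ, variance = kθ², so CV = 1/√k.
CV = SD/mean = 5.5/8.42 = 0.6532, hence k = 1/CV² = 2.34.
Then θ = mean/k = 8.42/2.34 = 3.59.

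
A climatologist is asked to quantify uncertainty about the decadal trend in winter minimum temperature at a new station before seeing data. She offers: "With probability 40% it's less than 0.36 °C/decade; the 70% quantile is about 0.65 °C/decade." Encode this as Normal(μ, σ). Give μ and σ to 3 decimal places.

μ = 0.454, σ = 0.373

The p-quantile of Normal(μ,σ) is μ + z_p·σ, with z_{0.4} = -0.2533 and z_{0.7} = 0.5244.
Eliminate σ: μ = (z₂·x₁ − z₁·x₂)/(z₂ − z₁) = (0.5244·0.36 − (-0.2533)·0.65)/0.7777 = 0.454.
Then σ = (x₂ − x₁)/(z₂ − z₁) = (0.65 − 0.36)/0.7777 = 0.373.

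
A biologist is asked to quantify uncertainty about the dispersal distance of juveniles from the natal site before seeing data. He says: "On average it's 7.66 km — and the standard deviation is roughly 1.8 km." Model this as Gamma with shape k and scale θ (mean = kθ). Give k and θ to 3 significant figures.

For Gamma(k, scale θ): mean = kθ, variance = kθ², so CV = 1/√k.
CV = SD/mean = 1.8/7.66 = 0.235, hence k = 1/CV² = 18.1.
Then θ = mean/k = 7.66/18.1 = 0.423.

k ≈ 18.1, θ ≈ 0.423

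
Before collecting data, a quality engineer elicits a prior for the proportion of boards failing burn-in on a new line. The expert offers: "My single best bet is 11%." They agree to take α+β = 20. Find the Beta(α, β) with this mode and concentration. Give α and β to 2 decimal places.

α = 2.98, β = 17.02

For α,β > 1 the Beta mode is (α−1)/(α+β−2). With α+β = 20, the mode is (α−1)/18.
Set (α−1)/18 = 0.11 → α = 1 + 0.11·18 = 2.98.
β = 20 − α = 17.02.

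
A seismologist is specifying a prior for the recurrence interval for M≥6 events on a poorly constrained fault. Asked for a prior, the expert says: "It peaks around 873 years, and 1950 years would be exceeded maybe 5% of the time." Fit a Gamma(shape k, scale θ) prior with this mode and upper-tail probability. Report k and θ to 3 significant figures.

Gamma(k,θ) with k>1 has mode (k−1)θ, so θ = 873/(k−1).
Need P(X < 1950) = 0.95 with θ tied to k this way. Start at k = 2, θ = 873: P(X<1950) ≈ 0.654.
Too low — raise k to concentrate. Iterating converges to k ≈ 5.25.
Then θ = 873/(5.25−1) ≈ 205.

k ≈ 5.25, θ ≈ 205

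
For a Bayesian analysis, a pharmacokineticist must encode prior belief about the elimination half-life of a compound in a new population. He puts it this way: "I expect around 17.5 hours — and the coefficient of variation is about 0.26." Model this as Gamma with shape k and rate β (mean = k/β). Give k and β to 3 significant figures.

k ≈ 14.8, β ≈ 0.845

For Gamma(k, rate β): mean = k/β, variance = k/β², so CV = 1/√k.
CV = 0.26, hence k = 1/CV² = 14.8.
Then β = k/mean = 14.8/17.5 = 0.845.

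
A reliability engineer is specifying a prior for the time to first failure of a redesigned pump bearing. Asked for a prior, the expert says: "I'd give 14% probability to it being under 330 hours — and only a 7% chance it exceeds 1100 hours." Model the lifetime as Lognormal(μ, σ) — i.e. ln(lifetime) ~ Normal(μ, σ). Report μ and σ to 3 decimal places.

μ ≈ 6.308, σ ≈ 0.471

If T ~ Lognormal(μ,σ) then ln T ~ Normal(μ,σ), so the p-quantile of ln T is μ + z_p·σ.
ln(330) = 5.799 and ln(1100) = 7.003; z_{0.14} = -1.08, z_{0.93} = 1.476.
σ = (7.003 − 5.799)/(1.476 − (-1.08)) = 0.471.
μ = 5.799 − (-1.08)·0.471 = 6.308.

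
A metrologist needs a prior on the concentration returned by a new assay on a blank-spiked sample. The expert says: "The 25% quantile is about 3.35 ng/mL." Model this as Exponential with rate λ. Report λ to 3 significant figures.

λ ≈ 0.0859

P(T < 3.35) = 1 − e^(−λ·3.35) = 0.25, so λ = −ln(1−0.25)/3.35 = −ln(0.75)/3.35 = 0.0859.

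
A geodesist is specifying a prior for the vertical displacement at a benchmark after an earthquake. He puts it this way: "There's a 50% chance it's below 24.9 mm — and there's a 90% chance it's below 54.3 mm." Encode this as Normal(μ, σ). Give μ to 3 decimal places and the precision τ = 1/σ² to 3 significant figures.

μ = 24.900, τ = 0.0019

For Normal(μ,σ), the p-quantile is μ + z_p·σ. Here z_{0.5} = 0, z_{0.9} = 1.282.
So 24.9 = μ + 0σ and 54.3 = μ + 1.282σ.
Subtracting: σ = (54.3 − 24.9)/(1.282 − (0)) = 22.941.
Then μ = 24.9 − (0)·22.941 = 24.900.
Precision τ = 1/σ² = 1/22.94² = 0.0019.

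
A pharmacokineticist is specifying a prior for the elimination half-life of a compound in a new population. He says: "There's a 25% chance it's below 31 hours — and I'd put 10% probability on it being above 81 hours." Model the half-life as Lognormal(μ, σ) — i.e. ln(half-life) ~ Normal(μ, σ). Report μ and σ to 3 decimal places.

If T ~ Lognormal(μ,σ) then ln T ~ Normal(μ,σ), so the p-quantile of ln T is μ + z_p·σ.
ln(31) = 3.434 and ln(81) = 4.394; z_{0.25} = -0.6745, z_{0.9} = 1.282.
σ = (4.394 − 3.434)/(1.282 − (-0.6745)) = 0.491.
μ = 3.434 − (-0.6745)·0.491 = 3.765.

μ ≈ 3.765, σ ≈ 0.491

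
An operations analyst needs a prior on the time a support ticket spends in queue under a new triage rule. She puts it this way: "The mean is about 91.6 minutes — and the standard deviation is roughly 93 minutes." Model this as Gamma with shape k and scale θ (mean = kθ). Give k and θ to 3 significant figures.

k ≈ 0.97, θ ≈ 94.4

For Gamma(k, scale θ): mean = kθ, variance = kθ², so CV = 1/√k.
CV = SD/mean = 93/91.6 = 1.015, hence k = 1/CV² = 0.97.
Then θ = mean/k = 91.6/0.97 = 94.4.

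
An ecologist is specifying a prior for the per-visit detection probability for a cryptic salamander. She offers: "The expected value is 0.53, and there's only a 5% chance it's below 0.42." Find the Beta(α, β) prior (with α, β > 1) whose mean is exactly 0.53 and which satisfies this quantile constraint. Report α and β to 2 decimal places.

With mean 0.53 fixed, write α = 0.53s, β = 0.47s where s = α+β.
Need P(θ < 0.42) = 0.05 under Beta(0.53s, 0.47s). Normal approximation: (q−m)/√(m(1−m)/s) ≈ z_{0.05} = -1.64, so s ≈ 0.53·0.47·(-1.64)²/(0.42−0.53)² = 55.7.
At s = 55.7: P(θ<0.42) ≈ 0.050. Adjusting to match 0.05 gives s ≈ 55.46.
So α = 0.53·55.46 ≈ 29.39, β = 0.47·55.46 ≈ 26.07.

α ≈ 29.39, β ≈ 26.07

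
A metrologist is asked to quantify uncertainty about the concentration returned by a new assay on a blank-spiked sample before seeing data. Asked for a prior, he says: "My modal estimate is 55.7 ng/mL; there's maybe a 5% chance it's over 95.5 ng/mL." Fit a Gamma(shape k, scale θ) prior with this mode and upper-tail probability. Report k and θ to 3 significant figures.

Gamma(k,θ) with k>1 has mode (k−1)θ, so θ = 55.7/(k−1).
Need P(X < 95.5) = 0.95 with θ tied to k this way. Start at k = 2, θ = 55.7: P(X<95.5) ≈ 0.511.
Too low — raise k to concentrate. Iterating converges to k ≈ 10.6.
Then θ = 55.7/(10.6−1) ≈ 5.8.

k ≈ 10.6, θ ≈ 5.8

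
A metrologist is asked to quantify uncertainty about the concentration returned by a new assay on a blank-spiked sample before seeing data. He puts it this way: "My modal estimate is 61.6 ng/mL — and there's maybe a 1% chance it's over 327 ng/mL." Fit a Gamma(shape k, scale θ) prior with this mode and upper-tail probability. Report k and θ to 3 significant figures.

Gamma(k,θ) with k>1 has mode (k−1)θ, so θ = 61.6/(k−1).
Need P(X < 327) = 0.99 with θ tied to k this way. Start at k = 2, θ = 61.6: P(X<327) ≈ 0.969.
Too low — raise k to concentrate. Iterating converges to k ≈ 2.38.
Then θ = 61.6/(2.38−1) ≈ 44.6.

k ≈ 2.38, θ ≈ 44.6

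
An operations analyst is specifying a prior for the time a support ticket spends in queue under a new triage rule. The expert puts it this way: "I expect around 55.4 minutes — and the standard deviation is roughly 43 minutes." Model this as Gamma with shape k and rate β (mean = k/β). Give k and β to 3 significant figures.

k ≈ 1.66, β ≈ 0.03

For Gamma(k, rate β): mean = k/β, variance = k/β², so CV = 1/√k.
CV = SD/mean = 43/55.4 = 0.7762, hence k = 1/CV² = 1.66.
Then β = k/mean = 1.66/55.4 = 0.03.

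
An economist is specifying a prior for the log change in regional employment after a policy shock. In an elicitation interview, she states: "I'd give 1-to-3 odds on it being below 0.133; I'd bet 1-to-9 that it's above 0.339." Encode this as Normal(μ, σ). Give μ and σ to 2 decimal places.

The p-quantile of Normal(μ,σ) is μ + z_p·σ, with z_{0.25} = -0.6745 and z_{0.9} = 1.282.
Eliminate σ: μ = (z₂·x₁ − z₁·x₂)/(z₂ − z₁) = (1.282·0.133 − (-0.6745)·0.339)/1.956 = 0.20.
Then σ = (x₂ − x₁)/(z₂ − z₁) = (0.339 − 0.133)/1.956 = 0.11.

μ = 0.20, σ = 0.11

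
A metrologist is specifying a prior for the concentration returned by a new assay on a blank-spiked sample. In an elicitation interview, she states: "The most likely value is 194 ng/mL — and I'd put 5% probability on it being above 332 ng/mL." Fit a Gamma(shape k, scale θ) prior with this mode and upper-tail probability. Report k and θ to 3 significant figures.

Gamma(k,θ) with k>1 has mode (k−1)θ, so θ = 194/(k−1).
Need P(X < 332) = 0.95 with θ tied to k this way. Start at k = 2, θ = 194: P(X<332) ≈ 0.510.
Too low — raise k to concentrate. Iterating converges to k ≈ 10.7.
Then θ = 194/(10.7−1) ≈ 20.1.

k ≈ 10.7, θ ≈ 20.1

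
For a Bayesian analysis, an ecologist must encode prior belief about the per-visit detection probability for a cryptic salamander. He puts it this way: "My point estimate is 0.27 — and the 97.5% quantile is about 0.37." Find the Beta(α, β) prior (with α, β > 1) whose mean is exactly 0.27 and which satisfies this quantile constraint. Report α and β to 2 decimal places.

α ≈ 22.34, β ≈ 60.40

With mean 0.27 fixed, write α = 0.27s, β = 0.73s where s = α+β.
Need P(θ < 0.37) = 0.975 under Beta(0.27s, 0.73s). Normal approximation: (q−m)/√(m(1−m)/s) ≈ z_{0.975} = 1.96, so s ≈ 0.27·0.73·(1.96)²/(0.37−0.27)² = 75.7.
At s = 75.7: P(θ<0.37) ≈ 0.970. Adjusting to match 0.975 gives s ≈ 82.74.
So α = 0.27·82.74 ≈ 22.34, β = 0.73·82.74 ≈ 60.40.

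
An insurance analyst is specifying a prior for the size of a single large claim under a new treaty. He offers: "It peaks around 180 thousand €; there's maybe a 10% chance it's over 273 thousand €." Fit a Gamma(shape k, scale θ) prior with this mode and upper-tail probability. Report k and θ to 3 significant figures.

Gamma(k,θ) with k>1 has mode (k−1)θ, so θ = 180/(k−1).
Need P(X < 273) = 0.9 with θ tied to k this way. Start at k = 2, θ = 180: P(X<273) ≈ 0.448.
Too low — raise k to concentrate. Iterating converges to k ≈ 11.7.
Then θ = 180/(11.7−1) ≈ 16.8.

k ≈ 11.7, θ ≈ 16.8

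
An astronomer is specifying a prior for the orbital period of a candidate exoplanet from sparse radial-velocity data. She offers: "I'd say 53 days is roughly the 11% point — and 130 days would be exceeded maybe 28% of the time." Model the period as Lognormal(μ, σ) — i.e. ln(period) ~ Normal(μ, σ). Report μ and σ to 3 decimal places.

μ ≈ 4.579, σ ≈ 0.496

If T ~ Lognormal(μ,σ) then ln T ~ Normal(μ,σ), so the p-quantile of ln T is μ + z_p·σ.
ln(53) = 3.97 and ln(130) = 4.868; z_{0.11} = -1.227, z_{0.72} = 0.5828.
σ = (4.868 − 3.97)/(0.5828 − (-1.227)) = 0.496.
μ = 3.97 − (-1.227)·0.496 = 4.579.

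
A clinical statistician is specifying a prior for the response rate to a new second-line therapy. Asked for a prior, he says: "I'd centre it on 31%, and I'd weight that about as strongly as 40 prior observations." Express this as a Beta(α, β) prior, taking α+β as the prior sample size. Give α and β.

α = 12.4, β = 27.6

Under the effective-sample-size interpretation, Beta(α, β) has prior mean α/(α+β) and prior sample size α+β.
So α+β = 40 and α/(α+β) = 0.31, giving α = 0.31·40 = 12.4 and β = 40 − 12.4 = 27.6.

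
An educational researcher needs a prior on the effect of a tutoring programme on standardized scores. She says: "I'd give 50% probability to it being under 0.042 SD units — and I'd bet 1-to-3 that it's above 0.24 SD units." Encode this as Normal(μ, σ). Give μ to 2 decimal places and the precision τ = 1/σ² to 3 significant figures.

For Normal(μ,σ), the p-quantile is μ + z_p·σ. Here z_{0.5} = 0, z_{0.75} = 0.6745.
So 0.042 = μ + 0σ and 0.24 = μ + 0.6745σ.
Subtracting: σ = (0.24 − 0.042)/(0.6745 − (0)) = 0.29.
Then μ = 0.042 − (0)·0.29 = 0.04.
Precision τ = 1/σ² = 1/0.2936² = 11.6.

μ = 0.04, τ = 11.6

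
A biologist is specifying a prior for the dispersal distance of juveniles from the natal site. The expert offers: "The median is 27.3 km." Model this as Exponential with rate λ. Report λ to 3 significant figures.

Exponential median = ln 2 / λ, so λ = ln 2 / 27.3 = 0.0254.

λ ≈ 0.0254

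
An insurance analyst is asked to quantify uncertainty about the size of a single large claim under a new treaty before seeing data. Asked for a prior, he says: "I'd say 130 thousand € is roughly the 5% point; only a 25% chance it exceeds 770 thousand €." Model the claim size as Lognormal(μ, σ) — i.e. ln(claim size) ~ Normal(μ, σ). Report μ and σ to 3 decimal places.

μ ≈ 6.129, σ ≈ 0.767

If T ~ Lognormal(μ,σ) then ln T ~ Normal(μ,σ), so the p-quantile of ln T is μ + z_p·σ.
ln(130) = 4.868 and ln(770) = 6.646; z_{0.05} = -1.645, z_{0.75} = 0.6745.
σ = (6.646 − 4.868)/(0.6745 − (-1.645)) = 0.767.
μ = 4.868 − (-1.645)·0.767 = 6.129.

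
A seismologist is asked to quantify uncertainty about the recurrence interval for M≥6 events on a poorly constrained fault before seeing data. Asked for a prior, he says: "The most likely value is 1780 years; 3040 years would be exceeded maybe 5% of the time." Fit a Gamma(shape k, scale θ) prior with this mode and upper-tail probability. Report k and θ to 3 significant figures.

k ≈ 10.7, θ ≈ 183

Gamma(k,θ) with k>1 has mode (k−1)θ, so θ = 1780/(k−1).
Need P(X < 3040) = 0.95 with θ tied to k this way. Start at k = 2, θ = 1780: P(X<3040) ≈ 0.509.
Too low — raise k to concentrate. Iterating converges to k ≈ 10.7.
Then θ = 1780/(10.7−1) ≈ 183.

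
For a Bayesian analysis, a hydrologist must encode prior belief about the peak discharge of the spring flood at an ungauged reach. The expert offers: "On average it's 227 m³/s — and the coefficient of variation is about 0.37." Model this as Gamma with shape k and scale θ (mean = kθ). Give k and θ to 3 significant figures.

k ≈ 7.3, θ ≈ 31.1

For Gamma(k, scale θ): mean = kθ, variance = kθ², so CV = 1/√k.
CV = 0.37, hence k = 1/CV² = 7.3.
Then θ = mean/k = 227/7.3 = 31.1.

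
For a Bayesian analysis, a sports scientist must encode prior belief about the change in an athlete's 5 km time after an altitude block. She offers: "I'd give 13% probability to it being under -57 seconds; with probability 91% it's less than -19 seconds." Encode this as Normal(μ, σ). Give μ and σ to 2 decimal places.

μ = -39.65, σ = 15.40

For Normal(μ,σ), the p-quantile is μ + z_p·σ. Here z_{0.13} = -1.126, z_{0.91} = 1.341.
So -57 = μ − 1.126σ and -19 = μ + 1.341σ.
Subtracting: σ = (-19 − -57)/(1.341 − (-1.126)) = 15.40.
Then μ = -57 − (-1.126)·15.40 = -39.65.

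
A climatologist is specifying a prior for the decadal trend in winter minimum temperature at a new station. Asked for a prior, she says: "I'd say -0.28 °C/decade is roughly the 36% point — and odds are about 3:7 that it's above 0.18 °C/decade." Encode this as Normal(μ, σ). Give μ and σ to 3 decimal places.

μ = -0.093, σ = 0.521

For Normal(μ,σ), the p-quantile is μ + z_p·σ. Here z_{0.36} = -0.3585, z_{0.7} = 0.5244.
So -0.28 = μ − 0.3585σ and 0.18 = μ + 0.5244σ.
Subtracting: σ = (0.18 − -0.28)/(0.5244 − (-0.3585)) = 0.521.
Then μ = -0.28 − (-0.3585)·0.521 = -0.093.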